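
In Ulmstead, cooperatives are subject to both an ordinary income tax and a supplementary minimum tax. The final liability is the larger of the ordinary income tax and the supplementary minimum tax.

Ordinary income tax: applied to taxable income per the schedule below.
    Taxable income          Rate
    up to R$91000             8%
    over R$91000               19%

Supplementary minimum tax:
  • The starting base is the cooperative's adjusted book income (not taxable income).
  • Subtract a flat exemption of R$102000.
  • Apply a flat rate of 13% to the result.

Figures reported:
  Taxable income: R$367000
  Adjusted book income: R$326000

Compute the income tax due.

Supplementary minimum tax:
  Base (adjusted book income): R$326000
  Less exemption R$102000 → base R$224000
  R$224000 × 13% = R$29120

Ordinary income tax:
  R$91000 × 8% = R$7280
  R$276000 × 19% = R$52440
  → R$59720

R$59720 > R$29120, so the ordinary income tax governs.

R$59720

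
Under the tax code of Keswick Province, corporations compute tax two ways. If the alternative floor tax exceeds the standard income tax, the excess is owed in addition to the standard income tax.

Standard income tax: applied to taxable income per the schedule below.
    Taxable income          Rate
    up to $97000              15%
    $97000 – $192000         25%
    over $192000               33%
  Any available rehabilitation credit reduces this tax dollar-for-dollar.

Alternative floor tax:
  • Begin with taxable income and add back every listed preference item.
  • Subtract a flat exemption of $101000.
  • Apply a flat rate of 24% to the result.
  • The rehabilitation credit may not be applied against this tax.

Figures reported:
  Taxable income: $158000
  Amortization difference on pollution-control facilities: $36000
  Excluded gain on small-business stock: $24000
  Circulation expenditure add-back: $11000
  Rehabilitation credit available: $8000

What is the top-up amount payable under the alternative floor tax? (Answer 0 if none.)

$8920

Alternative floor tax:
  Adjusted income: $158000 + $36000 + $24000 + $11000 = $229000
  Less exemption $101000 → base $128000
  $128000 × 24% = $30720

Standard income tax:
  $97000 × 15% = $14550
  $61000 × 25% = $15250
  → $29800
  Less rehabilitation credit $8000 → $21800

Excess of alternative floor tax over standard income tax: $30720 − $21800 = $8920.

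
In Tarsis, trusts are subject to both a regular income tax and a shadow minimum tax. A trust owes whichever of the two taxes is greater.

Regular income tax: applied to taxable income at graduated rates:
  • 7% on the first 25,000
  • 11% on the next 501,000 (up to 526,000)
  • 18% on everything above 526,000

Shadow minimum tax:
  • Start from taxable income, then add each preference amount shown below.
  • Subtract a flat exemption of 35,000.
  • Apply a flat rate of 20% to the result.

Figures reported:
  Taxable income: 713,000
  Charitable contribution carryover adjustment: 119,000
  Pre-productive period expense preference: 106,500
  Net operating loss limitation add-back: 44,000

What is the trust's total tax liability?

189,500

Regular income tax:
  25,000 × 7% = 1,750
  501,000 × 11% = 55,110
  187,000 × 18% = 33,660
  → 90,520

Shadow minimum tax:
  Adjusted income: 713,000 + 119,000 + 106,500 + 44,000 = 982,500
  Less exemption 35,000 → base 947,500
  947,500 × 20% = 189,500

189,500 > 90,520, so the shadow minimum tax is the binding amount.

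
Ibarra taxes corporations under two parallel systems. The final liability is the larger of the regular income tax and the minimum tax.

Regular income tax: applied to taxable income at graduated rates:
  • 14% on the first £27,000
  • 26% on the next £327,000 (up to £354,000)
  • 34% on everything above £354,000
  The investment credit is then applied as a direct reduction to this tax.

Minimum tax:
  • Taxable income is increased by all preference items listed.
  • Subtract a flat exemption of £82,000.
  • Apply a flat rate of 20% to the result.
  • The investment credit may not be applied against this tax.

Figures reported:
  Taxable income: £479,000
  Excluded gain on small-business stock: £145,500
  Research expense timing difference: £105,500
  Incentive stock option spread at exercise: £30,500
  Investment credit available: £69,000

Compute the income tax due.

Minimum tax:
  Adjusted income: £479,000 + £145,500 + £105,500 + £30,500 = £760,500
  Less exemption £82,000 → base £678,500
  £678,500 × 20% = £135,700

Regular income tax:
  £27,000 × 14% = £3,780
  £327,000 × 26% = £85,020
  £125,000 × 34% = £42,500
  → £131,300
  Less investment credit £69,000 → £62,300

£135,700 > £62,300, so the minimum tax is the binding amount.

£135,700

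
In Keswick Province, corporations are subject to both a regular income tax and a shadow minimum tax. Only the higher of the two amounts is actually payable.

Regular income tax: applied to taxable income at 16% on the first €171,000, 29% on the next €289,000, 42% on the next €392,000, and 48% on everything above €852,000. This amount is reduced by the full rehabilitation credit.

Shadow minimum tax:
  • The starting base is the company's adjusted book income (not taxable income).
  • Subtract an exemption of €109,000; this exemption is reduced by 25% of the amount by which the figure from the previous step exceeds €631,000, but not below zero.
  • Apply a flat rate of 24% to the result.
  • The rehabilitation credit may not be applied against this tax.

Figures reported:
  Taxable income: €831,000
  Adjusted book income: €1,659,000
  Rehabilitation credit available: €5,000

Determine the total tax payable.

Shadow minimum tax:
  Base (adjusted book income): €1,659,000
  Exemption: 25% × (€1,659,000 − €631,000) = €257,000 ≥ €109,000, so the exemption is fully phased out
  Base: €1,659,000 − €0 = €1,659,000
  €1,659,000 × 24% = €398,160

Regular income tax:
  €171,000 × 16% = €27,360
  €289,000 × 29% = €83,810
  €371,000 × 42% = €155,820
  → €266,990
  Less rehabilitation credit €5,000 → €261,990

€398,160 > €261,990, so the shadow minimum tax is the binding amount.

€398,160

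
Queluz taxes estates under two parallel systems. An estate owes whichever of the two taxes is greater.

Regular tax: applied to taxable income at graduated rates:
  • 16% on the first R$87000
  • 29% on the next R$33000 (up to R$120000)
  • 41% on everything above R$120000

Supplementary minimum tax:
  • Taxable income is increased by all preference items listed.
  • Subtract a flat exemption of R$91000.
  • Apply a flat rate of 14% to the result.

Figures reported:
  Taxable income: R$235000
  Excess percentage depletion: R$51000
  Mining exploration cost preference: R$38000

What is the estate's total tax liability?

R$70640

Regular tax:
  R$87000 × 16% = R$13920
  R$33000 × 29% = R$9570
  R$115000 × 41% = R$47150
  → R$70640

Supplementary minimum tax:
  Adjusted income: R$235000 + R$51000 + R$38000 = R$324000
  Less exemption R$91000 → base R$233000
  R$233000 × 14% = R$32620

R$70640 > R$32620, so the regular tax governs.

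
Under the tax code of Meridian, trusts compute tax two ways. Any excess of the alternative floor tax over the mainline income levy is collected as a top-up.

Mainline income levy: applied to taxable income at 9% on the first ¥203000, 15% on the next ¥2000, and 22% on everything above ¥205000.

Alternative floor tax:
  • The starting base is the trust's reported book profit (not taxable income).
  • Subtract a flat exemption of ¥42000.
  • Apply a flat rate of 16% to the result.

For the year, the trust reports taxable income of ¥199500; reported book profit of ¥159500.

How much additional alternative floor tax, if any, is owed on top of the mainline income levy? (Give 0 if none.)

Mainline income levy:
  ¥199500 × 9% = ¥17955

Alternative floor tax:
  Base (reported book profit): ¥159500
  Less exemption ¥42000 → base ¥117500
  ¥117500 × 16% = ¥18800

Excess of alternative floor tax over mainline income levy: ¥18800 − ¥17955 = ¥845.

¥845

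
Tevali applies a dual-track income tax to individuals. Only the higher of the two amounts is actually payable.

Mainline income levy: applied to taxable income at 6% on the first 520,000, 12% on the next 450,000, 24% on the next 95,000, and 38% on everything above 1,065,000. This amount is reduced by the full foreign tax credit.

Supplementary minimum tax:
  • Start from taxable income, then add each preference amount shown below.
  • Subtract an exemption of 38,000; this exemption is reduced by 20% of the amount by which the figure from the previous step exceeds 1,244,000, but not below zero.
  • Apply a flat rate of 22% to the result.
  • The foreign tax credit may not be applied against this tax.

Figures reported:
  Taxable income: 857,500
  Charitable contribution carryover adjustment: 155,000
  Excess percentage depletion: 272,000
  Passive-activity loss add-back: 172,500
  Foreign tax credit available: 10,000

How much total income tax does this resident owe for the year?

320,540

Mainline income levy:
  520,000 × 6% = 31,200
  337,500 × 12% = 40,500
  → 71,700
  Less foreign tax credit 10,000 → 61,700

Supplementary minimum tax:
  Adjusted income: 857,500 + 155,000 + 272,000 + 172,500 = 1,457,000
  Exemption: 20% × (1,457,000 − 1,244,000) = 42,600 ≥ 38,000, so the exemption is fully phased out
  Base: 1,457,000 − 0 = 1,457,000
  1,457,000 × 22% = 320,540

320,540 > 61,700, so the supplementary minimum tax is the binding amount.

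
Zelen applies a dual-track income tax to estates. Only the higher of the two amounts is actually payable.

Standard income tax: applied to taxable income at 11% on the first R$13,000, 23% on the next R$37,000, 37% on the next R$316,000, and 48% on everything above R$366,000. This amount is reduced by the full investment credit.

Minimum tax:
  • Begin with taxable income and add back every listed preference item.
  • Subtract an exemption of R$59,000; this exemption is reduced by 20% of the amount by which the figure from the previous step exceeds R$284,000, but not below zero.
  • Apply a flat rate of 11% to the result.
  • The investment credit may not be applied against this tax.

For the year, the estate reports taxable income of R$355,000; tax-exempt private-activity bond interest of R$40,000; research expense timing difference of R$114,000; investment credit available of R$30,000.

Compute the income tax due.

R$92,790

Standard income tax:
  R$13,000 × 11% = R$1,430
  R$37,000 × 23% = R$8,510
  R$305,000 × 37% = R$112,850
  → R$122,790
  Less investment credit R$30,000 → R$92,790

Minimum tax:
  Adjusted income: R$355,000 + R$40,000 + R$114,000 = R$509,000
  Exemption: R$59,000 − 20% × (R$509,000 − R$284,000) = R$59,000 − R$45,000 = R$14,000
  Base: R$509,000 − R$14,000 = R$495,000
  R$495,000 × 11% = R$54,450

R$92,790 > R$54,450, so the standard income tax governs.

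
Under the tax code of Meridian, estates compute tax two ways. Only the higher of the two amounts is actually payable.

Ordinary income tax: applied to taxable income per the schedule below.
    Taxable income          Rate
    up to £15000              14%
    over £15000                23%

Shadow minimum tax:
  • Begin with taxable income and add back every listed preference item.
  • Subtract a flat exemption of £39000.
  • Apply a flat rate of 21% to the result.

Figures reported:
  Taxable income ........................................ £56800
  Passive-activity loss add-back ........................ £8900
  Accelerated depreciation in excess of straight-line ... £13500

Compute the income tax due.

Shadow minimum tax:
  Adjusted income: £56800 + £8900 + £13500 = £79200
  Less exemption £39000 → base £40200
  £40200 × 21% = £8442

Ordinary income tax:
  £15000 × 14% = £2100
  £41800 × 23% = £9614
  → £11714

£11714 > £8442, so the ordinary income tax governs.

£11714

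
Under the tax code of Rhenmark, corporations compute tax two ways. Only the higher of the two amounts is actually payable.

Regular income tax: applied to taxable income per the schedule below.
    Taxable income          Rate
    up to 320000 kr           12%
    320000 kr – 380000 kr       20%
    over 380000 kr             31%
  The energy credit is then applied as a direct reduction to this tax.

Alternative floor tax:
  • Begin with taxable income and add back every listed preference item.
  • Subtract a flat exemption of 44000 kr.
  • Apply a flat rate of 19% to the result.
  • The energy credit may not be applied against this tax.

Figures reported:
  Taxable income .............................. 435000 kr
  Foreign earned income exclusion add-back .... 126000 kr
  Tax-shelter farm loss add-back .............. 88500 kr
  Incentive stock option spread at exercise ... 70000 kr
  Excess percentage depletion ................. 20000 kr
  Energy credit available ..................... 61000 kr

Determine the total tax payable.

Alternative floor tax:
  Adjusted income: 435000 kr + 126000 kr + 88500 kr + 70000 kr + 20000 kr = 739500 kr
  Less exemption 44000 kr → base 695500 kr
  695500 kr × 19% = 132145 kr

Regular income tax:
  320000 kr × 12% = 38400 kr
  60000 kr × 20% = 12000 kr
  55000 kr × 31% = 17050 kr
  → 67450 kr
  Less energy credit 61000 kr → 6450 kr

132145 kr > 6450 kr, so the alternative floor tax is the binding amount.

132145 kr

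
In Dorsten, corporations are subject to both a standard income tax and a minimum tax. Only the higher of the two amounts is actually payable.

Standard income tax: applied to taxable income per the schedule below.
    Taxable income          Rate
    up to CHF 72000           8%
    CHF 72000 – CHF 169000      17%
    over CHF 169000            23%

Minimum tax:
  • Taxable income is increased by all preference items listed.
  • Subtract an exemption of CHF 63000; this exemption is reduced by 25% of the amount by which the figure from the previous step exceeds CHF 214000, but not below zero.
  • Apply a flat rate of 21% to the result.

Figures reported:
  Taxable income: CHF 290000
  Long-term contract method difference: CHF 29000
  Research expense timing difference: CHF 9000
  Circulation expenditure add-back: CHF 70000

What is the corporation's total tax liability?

Standard income tax:
  CHF 72000 × 8% = CHF 5760
  CHF 97000 × 17% = CHF 16490
  CHF 121000 × 23% = CHF 27830
  → CHF 50080

Minimum tax:
  Adjusted income: CHF 290000 + CHF 29000 + CHF 9000 + CHF 70000 = CHF 398000
  Exemption: CHF 63000 − 25% × (CHF 398000 − CHF 214000) = CHF 63000 − CHF 46000 = CHF 17000
  Base: CHF 398000 − CHF 17000 = CHF 381000
  CHF 381000 × 21% = CHF 80010

CHF 80010 > CHF 50080, so the minimum tax is the binding amount.

CHF 80010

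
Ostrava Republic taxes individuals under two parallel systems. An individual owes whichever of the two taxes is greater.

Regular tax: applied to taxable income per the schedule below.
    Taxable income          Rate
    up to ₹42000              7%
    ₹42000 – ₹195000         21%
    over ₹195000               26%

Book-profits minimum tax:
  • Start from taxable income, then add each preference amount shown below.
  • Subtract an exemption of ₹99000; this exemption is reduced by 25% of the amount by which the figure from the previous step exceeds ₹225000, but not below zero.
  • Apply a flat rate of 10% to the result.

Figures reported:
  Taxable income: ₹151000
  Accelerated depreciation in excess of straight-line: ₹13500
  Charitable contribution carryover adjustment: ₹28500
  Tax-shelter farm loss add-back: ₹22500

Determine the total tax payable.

Book-profits minimum tax:
  Adjusted income: ₹151000 + ₹13500 + ₹28500 + ₹22500 = ₹215500
  Exemption: ₹215500 ≤ ₹225000, so full ₹99000 applies
  Base: ₹215500 − ₹99000 = ₹116500
  ₹116500 × 10% = ₹11650

Regular tax:
  ₹42000 × 7% = ₹2940
  ₹109000 × 21% = ₹22890
  → ₹25830

₹25830 > ₹11650, so the regular tax governs.

₹25830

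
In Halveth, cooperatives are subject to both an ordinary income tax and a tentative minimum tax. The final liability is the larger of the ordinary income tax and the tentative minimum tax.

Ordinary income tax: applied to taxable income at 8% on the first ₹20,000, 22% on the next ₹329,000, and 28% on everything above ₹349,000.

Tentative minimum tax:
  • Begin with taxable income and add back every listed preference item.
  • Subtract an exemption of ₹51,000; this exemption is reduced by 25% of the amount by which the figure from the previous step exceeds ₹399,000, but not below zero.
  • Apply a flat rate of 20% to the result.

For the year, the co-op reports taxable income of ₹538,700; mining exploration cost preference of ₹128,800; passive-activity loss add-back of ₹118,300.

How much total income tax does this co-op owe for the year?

₹157,160

Tentative minimum tax:
  Adjusted income: ₹538,700 + ₹128,800 + ₹118,300 = ₹785,800
  Exemption: 25% × (₹785,800 − ₹399,000) = ₹96,700 ≥ ₹51,000, so the exemption is fully phased out
  Base: ₹785,800 − ₹0 = ₹785,800
  ₹785,800 × 20% = ₹157,160

Ordinary income tax:
  ₹20,000 × 8% = ₹1,600
  ₹329,000 × 22% = ₹72,380
  ₹189,700 × 28% = ₹53,116
  → ₹127,096

₹157,160 > ₹127,096, so the tentative minimum tax is the binding amount.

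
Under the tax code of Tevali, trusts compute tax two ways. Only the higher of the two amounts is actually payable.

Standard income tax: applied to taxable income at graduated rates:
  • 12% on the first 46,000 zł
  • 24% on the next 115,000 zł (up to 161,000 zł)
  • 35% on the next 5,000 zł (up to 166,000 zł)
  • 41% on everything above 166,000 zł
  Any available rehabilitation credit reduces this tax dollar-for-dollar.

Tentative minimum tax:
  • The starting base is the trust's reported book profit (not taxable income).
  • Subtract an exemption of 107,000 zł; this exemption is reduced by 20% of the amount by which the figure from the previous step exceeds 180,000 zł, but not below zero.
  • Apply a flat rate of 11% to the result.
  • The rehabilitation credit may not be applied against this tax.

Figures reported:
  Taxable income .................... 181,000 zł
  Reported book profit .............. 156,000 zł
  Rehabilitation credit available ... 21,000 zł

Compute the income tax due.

20,020 zł

Standard income tax:
  46,000 zł × 12% = 5,520 zł
  115,000 zł × 24% = 27,600 zł
  5,000 zł × 35% = 1,750 zł
  15,000 zł × 41% = 6,150 zł
  → 41,020 zł
  Less rehabilitation credit 21,000 zł → 20,020 zł

Tentative minimum tax:
  Base (reported book profit): 156,000 zł
  Exemption: 156,000 zł ≤ 180,000 zł, so full 107,000 zł applies
  Base: 156,000 zł − 107,000 zł = 49,000 zł
  49,000 zł × 11% = 5,390 zł

20,020 zł > 5,390 zł, so the standard income tax governs.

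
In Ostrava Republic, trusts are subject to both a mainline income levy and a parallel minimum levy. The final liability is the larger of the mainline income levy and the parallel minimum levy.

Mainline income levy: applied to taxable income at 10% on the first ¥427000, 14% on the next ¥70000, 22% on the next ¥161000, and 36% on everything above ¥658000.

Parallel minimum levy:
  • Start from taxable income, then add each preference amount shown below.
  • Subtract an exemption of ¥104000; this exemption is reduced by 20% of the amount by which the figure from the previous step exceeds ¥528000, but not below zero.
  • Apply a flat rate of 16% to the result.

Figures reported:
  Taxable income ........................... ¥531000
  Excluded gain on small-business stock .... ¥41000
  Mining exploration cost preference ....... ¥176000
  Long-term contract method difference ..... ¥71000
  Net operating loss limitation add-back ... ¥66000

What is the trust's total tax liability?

Mainline income levy:
  ¥427000 × 10% = ¥42700
  ¥70000 × 14% = ¥9800
  ¥34000 × 22% = ¥7480
  → ¥59980

Parallel minimum levy:
  Adjusted income: ¥531000 + ¥41000 + ¥176000 + ¥71000 + ¥66000 = ¥885000
  Exemption: ¥104000 − 20% × (¥885000 − ¥528000) = ¥104000 − ¥71400 = ¥32600
  Base: ¥885000 − ¥32600 = ¥852400
  ¥852400 × 16% = ¥136384

¥136384 > ¥59980, so the parallel minimum levy is the binding amount.

¥136384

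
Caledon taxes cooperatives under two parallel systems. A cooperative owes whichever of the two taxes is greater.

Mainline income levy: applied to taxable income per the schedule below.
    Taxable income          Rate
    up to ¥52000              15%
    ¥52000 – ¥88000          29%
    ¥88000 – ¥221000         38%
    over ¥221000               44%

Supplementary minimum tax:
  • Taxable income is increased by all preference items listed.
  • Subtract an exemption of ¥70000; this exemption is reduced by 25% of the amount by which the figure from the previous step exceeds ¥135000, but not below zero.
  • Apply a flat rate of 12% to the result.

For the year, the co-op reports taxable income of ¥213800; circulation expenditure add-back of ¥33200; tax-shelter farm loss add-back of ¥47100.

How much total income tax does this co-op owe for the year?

Mainline income levy:
  ¥52000 × 15% = ¥7800
  ¥36000 × 29% = ¥10440
  ¥125800 × 38% = ¥47804
  → ¥66044

Supplementary minimum tax:
  Adjusted income: ¥213800 + ¥33200 + ¥47100 = ¥294100
  Exemption: ¥70000 − 25% × (¥294100 − ¥135000) = ¥70000 − ¥39775 = ¥30225
  Base: ¥294100 − ¥30225 = ¥263875
  ¥263875 × 12% = ¥31665

¥66044 > ¥31665, so the mainline income levy governs.

¥66044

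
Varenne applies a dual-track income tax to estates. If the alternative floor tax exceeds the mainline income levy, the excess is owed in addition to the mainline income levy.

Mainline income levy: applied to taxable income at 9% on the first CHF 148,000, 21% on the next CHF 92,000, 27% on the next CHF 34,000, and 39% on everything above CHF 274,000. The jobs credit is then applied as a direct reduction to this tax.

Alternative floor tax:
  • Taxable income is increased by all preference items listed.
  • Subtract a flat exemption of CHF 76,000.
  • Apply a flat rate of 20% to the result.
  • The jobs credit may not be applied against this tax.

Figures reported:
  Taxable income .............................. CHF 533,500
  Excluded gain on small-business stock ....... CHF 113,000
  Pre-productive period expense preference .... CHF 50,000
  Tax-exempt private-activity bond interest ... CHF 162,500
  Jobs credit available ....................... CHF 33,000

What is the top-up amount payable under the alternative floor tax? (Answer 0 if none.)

CHF 46,575

Mainline income levy:
  CHF 148,000 × 9% = CHF 13,320
  CHF 92,000 × 21% = CHF 19,320
  CHF 34,000 × 27% = CHF 9,180
  CHF 259,500 × 39% = CHF 101,205
  → CHF 143,025
  Less jobs credit CHF 33,000 → CHF 110,025

Alternative floor tax:
  Adjusted income: CHF 533,500 + CHF 113,000 + CHF 50,000 + CHF 162,500 = CHF 859,000
  Less exemption CHF 76,000 → base CHF 783,000
  CHF 783,000 × 20% = CHF 156,600

Excess of alternative floor tax over mainline income levy: CHF 156,600 − CHF 110,025 = CHF 46,575.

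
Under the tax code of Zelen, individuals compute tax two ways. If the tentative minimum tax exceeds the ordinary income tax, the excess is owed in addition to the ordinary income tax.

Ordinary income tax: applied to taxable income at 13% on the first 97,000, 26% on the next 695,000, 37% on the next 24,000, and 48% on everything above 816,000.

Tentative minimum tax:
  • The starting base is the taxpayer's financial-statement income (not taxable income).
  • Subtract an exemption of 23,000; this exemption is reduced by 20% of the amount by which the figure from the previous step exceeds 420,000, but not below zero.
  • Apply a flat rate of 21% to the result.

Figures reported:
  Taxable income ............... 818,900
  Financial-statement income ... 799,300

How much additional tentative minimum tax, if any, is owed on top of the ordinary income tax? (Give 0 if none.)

Tentative minimum tax:
  Base (financial-statement income): 799,300
  Exemption: 20% × (799,300 − 420,000) = 75,860 ≥ 23,000, so the exemption is fully phased out
  Base: 799,300 − 0 = 799,300
  799,300 × 21% = 167,853

Ordinary income tax:
  97,000 × 13% = 12,610
  695,000 × 26% = 180,700
  24,000 × 37% = 8,880
  2,900 × 48% = 1,392
  → 203,582

167,853 ≤ 203,582, so no add-on is due.

0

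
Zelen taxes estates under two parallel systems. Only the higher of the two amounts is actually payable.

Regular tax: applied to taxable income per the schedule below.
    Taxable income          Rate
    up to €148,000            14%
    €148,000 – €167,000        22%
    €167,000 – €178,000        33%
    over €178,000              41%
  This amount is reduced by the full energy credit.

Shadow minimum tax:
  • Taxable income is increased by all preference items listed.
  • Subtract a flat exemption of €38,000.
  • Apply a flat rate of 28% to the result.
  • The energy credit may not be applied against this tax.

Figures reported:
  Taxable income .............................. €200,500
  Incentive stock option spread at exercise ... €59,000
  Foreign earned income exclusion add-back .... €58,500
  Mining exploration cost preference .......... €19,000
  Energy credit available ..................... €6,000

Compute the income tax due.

Regular tax:
  €148,000 × 14% = €20,720
  €19,000 × 22% = €4,180
  €11,000 × 33% = €3,630
  €22,500 × 41% = €9,225
  → €37,755
  Less energy credit €6,000 → €31,755

Shadow minimum tax:
  Adjusted income: €200,500 + €59,000 + €58,500 + €19,000 = €337,000
  Less exemption €38,000 → base €299,000
  €299,000 × 28% = €83,720

€83,720 > €31,755, so the shadow minimum tax is the binding amount.

€83,720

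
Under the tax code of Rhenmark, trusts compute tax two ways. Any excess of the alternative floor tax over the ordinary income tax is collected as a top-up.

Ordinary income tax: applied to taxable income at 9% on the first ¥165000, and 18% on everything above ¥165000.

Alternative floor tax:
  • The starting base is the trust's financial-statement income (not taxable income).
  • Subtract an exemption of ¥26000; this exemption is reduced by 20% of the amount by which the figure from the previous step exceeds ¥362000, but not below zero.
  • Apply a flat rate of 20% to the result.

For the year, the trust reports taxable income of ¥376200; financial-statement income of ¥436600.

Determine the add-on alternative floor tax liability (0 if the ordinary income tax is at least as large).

Alternative floor tax:
  Base (financial-statement income): ¥436600
  Exemption: ¥26000 − 20% × (¥436600 − ¥362000) = ¥26000 − ¥14920 = ¥11080
  Base: ¥436600 − ¥11080 = ¥425520
  ¥425520 × 20% = ¥85104

Ordinary income tax:
  ¥165000 × 9% = ¥14850
  ¥211200 × 18% = ¥38016
  → ¥52866

Excess of alternative floor tax over ordinary income tax: ¥85104 − ¥52866 = ¥32238.

¥32238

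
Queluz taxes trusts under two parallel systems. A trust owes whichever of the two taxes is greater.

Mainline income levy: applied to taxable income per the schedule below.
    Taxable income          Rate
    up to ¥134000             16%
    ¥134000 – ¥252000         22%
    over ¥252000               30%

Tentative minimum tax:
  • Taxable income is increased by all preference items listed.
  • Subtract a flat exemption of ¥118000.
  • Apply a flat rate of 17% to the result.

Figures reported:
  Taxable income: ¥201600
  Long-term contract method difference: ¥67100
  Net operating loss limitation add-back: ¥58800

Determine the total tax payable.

Mainline income levy:
  ¥134000 × 16% = ¥21440
  ¥67600 × 22% = ¥14872
  → ¥36312

Tentative minimum tax:
  Adjusted income: ¥201600 + ¥67100 + ¥58800 = ¥327500
  Less exemption ¥118000 → base ¥209500
  ¥209500 × 17% = ¥35615

¥36312 > ¥35615, so the mainline income levy governs.

¥36312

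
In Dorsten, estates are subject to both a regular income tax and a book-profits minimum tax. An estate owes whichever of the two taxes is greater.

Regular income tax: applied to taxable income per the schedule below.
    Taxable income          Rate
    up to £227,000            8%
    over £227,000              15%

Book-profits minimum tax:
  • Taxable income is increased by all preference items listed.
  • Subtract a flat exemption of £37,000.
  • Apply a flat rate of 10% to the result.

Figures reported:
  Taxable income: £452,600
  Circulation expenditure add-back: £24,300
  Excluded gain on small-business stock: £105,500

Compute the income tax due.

Regular income tax:
  £227,000 × 8% = £18,160
  £225,600 × 15% = £33,840
  → £52,000

Book-profits minimum tax:
  Adjusted income: £452,600 + £24,300 + £105,500 = £582,400
  Less exemption £37,000 → base £545,400
  £545,400 × 10% = £54,540

£54,540 > £52,000, so the book-profits minimum tax is the binding amount.

£54,540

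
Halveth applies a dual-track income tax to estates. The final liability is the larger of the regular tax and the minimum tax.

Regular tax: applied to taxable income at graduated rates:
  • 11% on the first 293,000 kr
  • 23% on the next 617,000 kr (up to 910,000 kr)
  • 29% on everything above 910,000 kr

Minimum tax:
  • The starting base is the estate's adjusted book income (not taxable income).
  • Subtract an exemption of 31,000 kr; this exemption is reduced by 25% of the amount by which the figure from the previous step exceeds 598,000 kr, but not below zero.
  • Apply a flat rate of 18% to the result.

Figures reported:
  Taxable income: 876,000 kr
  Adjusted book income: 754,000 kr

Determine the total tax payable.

Minimum tax:
  Base (adjusted book income): 754,000 kr
  Exemption: 25% × (754,000 kr − 598,000 kr) = 39,000 kr ≥ 31,000 kr, so the exemption is fully phased out
  Base: 754,000 kr − 0 kr = 754,000 kr
  754,000 kr × 18% = 135,720 kr

Regular tax:
  293,000 kr × 11% = 32,230 kr
  583,000 kr × 23% = 134,090 kr
  → 166,320 kr

166,320 kr > 135,720 kr, so the regular tax governs.

166,320 kr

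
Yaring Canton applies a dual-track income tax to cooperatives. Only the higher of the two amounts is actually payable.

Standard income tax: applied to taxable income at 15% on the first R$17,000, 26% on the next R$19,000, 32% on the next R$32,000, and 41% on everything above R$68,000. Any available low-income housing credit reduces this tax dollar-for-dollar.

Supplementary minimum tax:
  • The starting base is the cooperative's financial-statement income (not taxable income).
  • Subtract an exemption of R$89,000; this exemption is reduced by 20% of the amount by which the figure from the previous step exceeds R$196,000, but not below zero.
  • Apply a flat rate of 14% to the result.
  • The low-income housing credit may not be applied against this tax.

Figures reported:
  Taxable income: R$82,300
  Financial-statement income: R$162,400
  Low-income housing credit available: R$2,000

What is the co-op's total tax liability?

Supplementary minimum tax:
  Base (financial-statement income): R$162,400
  Exemption: R$162,400 ≤ R$196,000, so full R$89,000 applies
  Base: R$162,400 − R$89,000 = R$73,400
  R$73,400 × 14% = R$10,276

Standard income tax:
  R$17,000 × 15% = R$2,550
  R$19,000 × 26% = R$4,940
  R$32,000 × 32% = R$10,240
  R$14,300 × 41% = R$5,863
  → R$23,593
  Less low-income housing credit R$2,000 → R$21,593

R$21,593 > R$10,276, so the standard income tax governs.

R$21,593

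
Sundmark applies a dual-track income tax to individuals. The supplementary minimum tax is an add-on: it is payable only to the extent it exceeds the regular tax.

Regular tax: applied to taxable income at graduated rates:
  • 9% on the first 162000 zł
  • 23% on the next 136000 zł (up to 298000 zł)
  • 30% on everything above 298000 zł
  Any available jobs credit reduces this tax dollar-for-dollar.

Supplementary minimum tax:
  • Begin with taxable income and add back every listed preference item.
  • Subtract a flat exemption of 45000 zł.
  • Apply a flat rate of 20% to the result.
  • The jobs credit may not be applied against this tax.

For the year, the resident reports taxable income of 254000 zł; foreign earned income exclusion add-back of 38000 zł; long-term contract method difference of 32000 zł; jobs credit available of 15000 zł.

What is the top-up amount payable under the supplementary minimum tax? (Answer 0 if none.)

Supplementary minimum tax:
  Adjusted income: 254000 zł + 38000 zł + 32000 zł = 324000 zł
  Less exemption 45000 zł → base 279000 zł
  279000 zł × 20% = 55800 zł

Regular tax:
  162000 zł × 9% = 14580 zł
  92000 zł × 23% = 21160 zł
  → 35740 zł
  Less jobs credit 15000 zł → 20740 zł

Excess of supplementary minimum tax over regular tax: 55800 zł − 20740 zł = 35060 zł.

35060 zł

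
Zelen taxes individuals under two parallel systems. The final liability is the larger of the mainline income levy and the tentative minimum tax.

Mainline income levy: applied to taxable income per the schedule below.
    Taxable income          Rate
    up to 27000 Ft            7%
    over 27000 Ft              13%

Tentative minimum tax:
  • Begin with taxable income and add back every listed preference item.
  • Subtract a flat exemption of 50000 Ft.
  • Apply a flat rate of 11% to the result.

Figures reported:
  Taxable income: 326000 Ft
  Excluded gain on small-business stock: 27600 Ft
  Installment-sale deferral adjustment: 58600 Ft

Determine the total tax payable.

Mainline income levy:
  27000 Ft × 7% = 1890 Ft
  299000 Ft × 13% = 38870 Ft
  → 40760 Ft

Tentative minimum tax:
  Adjusted income: 326000 Ft + 27600 Ft + 58600 Ft = 412200 Ft
  Less exemption 50000 Ft → base 362200 Ft
  362200 Ft × 11% = 39842 Ft

40760 Ft > 39842 Ft, so the mainline income levy governs.

40760 Ft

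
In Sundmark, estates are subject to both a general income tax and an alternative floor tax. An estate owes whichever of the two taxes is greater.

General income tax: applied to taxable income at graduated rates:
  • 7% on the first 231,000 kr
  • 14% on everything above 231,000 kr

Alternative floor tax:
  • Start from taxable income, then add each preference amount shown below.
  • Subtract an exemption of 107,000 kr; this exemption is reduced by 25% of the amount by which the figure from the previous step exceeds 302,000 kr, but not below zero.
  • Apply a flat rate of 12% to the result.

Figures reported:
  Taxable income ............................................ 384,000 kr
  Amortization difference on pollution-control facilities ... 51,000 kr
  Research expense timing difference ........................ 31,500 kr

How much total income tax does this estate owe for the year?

48,075 kr

Alternative floor tax:
  Adjusted income: 384,000 kr + 51,000 kr + 31,500 kr = 466,500 kr
  Exemption: 107,000 kr − 25% × (466,500 kr − 302,000 kr) = 107,000 kr − 41,125 kr = 65,875 kr
  Base: 466,500 kr − 65,875 kr = 400,625 kr
  400,625 kr × 12% = 48,075 kr

General income tax:
  231,000 kr × 7% = 16,170 kr
  153,000 kr × 14% = 21,420 kr
  → 37,590 kr

48,075 kr > 37,590 kr, so the alternative floor tax is the binding amount.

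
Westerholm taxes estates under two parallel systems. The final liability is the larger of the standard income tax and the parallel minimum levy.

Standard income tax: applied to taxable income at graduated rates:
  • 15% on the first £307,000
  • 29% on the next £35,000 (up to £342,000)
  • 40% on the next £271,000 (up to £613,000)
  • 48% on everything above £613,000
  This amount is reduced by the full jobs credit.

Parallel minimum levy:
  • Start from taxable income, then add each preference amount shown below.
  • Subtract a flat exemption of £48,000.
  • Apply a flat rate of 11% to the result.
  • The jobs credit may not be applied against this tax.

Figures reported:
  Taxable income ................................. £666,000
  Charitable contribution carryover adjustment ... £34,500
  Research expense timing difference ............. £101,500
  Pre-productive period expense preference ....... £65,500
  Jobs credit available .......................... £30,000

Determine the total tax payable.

Parallel minimum levy:
  Adjusted income: £666,000 + £34,500 + £101,500 + £65,500 = £867,500
  Less exemption £48,000 → base £819,500
  £819,500 × 11% = £90,145

Standard income tax:
  £307,000 × 15% = £46,050
  £35,000 × 29% = £10,150
  £271,000 × 40% = £108,400
  £53,000 × 48% = £25,440
  → £190,040
  Less jobs credit £30,000 → £160,040

£160,040 > £90,145, so the standard income tax governs.

£160,040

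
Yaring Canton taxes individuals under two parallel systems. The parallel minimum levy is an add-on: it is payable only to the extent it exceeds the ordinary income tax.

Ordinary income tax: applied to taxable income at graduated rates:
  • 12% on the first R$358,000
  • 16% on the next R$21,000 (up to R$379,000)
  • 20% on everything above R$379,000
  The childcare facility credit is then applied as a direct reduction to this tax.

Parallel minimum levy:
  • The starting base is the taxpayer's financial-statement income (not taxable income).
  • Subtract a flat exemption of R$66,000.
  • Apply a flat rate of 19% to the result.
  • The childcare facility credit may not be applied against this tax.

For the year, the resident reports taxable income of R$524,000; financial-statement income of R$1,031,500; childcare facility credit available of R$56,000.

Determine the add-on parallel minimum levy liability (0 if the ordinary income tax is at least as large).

R$164,125

Ordinary income tax:
  R$358,000 × 12% = R$42,960
  R$21,000 × 16% = R$3,360
  R$145,000 × 20% = R$29,000
  → R$75,320
  Less childcare facility credit R$56,000 → R$19,320

Parallel minimum levy:
  Base (financial-statement income): R$1,031,500
  Less exemption R$66,000 → base R$965,500
  R$965,500 × 19% = R$183,445

Excess of parallel minimum levy over ordinary income tax: R$183,445 − R$19,320 = R$164,125.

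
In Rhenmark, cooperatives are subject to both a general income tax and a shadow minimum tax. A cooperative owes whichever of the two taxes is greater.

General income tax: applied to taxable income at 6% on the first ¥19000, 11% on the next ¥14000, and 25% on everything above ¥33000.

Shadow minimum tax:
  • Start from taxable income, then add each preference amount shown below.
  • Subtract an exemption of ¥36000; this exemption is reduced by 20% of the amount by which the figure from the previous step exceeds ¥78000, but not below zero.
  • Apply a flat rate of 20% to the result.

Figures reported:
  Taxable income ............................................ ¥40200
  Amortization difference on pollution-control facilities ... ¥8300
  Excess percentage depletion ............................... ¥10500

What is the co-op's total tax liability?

¥4600

General income tax:
  ¥19000 × 6% = ¥1140
  ¥14000 × 11% = ¥1540
  ¥7200 × 25% = ¥1800
  → ¥4480

Shadow minimum tax:
  Adjusted income: ¥40200 + ¥8300 + ¥10500 = ¥59000
  Exemption: ¥59000 ≤ ¥78000, so full ¥36000 applies
  Base: ¥59000 − ¥36000 = ¥23000
  ¥23000 × 20% = ¥4600

¥4600 > ¥4480, so the shadow minimum tax is the binding amount.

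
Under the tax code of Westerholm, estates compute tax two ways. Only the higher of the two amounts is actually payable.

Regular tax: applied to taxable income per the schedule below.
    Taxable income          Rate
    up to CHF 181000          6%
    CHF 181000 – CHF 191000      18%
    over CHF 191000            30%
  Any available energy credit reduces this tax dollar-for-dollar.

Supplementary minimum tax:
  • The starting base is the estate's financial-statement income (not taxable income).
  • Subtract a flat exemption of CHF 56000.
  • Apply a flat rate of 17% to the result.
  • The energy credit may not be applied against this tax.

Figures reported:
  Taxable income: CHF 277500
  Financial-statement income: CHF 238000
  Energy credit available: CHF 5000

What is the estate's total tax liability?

Regular tax:
  CHF 181000 × 6% = CHF 10860
  CHF 10000 × 18% = CHF 1800
  CHF 86500 × 30% = CHF 25950
  → CHF 38610
  Less energy credit CHF 5000 → CHF 33610

Supplementary minimum tax:
  Base (financial-statement income): CHF 238000
  Less exemption CHF 56000 → base CHF 182000
  CHF 182000 × 17% = CHF 30940

CHF 33610 > CHF 30940, so the regular tax governs.

CHF 33610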